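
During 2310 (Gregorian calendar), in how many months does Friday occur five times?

A month of length L has five Fridays iff its first Friday is on day ≤ L−28 (so day 1–3 in a 31-day month, 1–2 in a 30-day month, day 1 in a leap February).
Checking each month of 2310: Jan starts Sat (31d); Feb starts Tue (28d); Mar starts Tue (31d); Apr starts Fri (30d) ✓; May starts Sun (31d); Jun starts Wed (30d); Jul starts Fri (31d) ✓; Aug starts Mon (31d); Sep starts Thu (30d) ✓; Oct starts Sat (31d); Nov starts Tue (30d); Dec starts Thu (31d) ✓.
Five-Friday months: April, July, September, December → 4.

4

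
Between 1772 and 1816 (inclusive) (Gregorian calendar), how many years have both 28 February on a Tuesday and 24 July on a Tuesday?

Check each year's weekday for 28 February and 24 July:
  1772: Fri/Fri  1773: Sun/Sat  1774: Mon/Sun  1775: Tue/Mon  1776: Wed/Wed  1777: Fri/Thu  1778: Sat/Fri  1779: Sun/Sat  1780: Mon/Mon  1781: Wed/Tue  1782: Thu/Wed  1783: Fri/Thu  1784: Sat/Sat  1785: Mon/Sun  …(17 more)…  1803: Mon/Sun  1804: Tue/Tue ✓  1805: Thu/Wed  1806: Fri/Thu  1807: Sat/Fri  1808: Sun/Sun  1809: Tue/Mon  1810: Wed/Tue  1811: Thu/Wed  1812: Fri/Fri  1813: Sun/Sat  1814: Mon/Sun  1815: Tue/Mon  1816: Wed/Wed
Both conditions hold in: 1792, 1804 — 2.

2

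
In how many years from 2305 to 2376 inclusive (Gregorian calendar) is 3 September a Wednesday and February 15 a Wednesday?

Check each year's weekday for 3 September and February 15:
  2305: Sun/Wed  2306: Mon/Thu  2307: Tue/Fri  2308: Thu/Sat  2309: Fri/Mon  2310: Sat/Tue  2311: Sun/Wed  2312: Tue/Thu  2313: Wed/Sat  2314: Thu/Sun  2315: Fri/Mon  2316: Sun/Tue  2317: Mon/Thu  2318: Tue/Fri  …(44 more)…  2363: Tue/Fri  2364: Thu/Sat  2365: Fri/Mon  2366: Sat/Tue  2367: Sun/Wed  2368: Tue/Thu  2369: Wed/Sat  2370: Thu/Sun  2371: Fri/Mon  2372: Sun/Tue  2373: Mon/Thu  2374: Tue/Fri  2375: Wed/Sat  2376: Fri/Sun
Both conditions hold in: no year — 0.

0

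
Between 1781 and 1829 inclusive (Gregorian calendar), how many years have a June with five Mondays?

15

June has 30 days; it has five Mondays when Monday falls among the first (month-length − 28) days — i.e. when June 1 is one of Monday/Sunday.
June 1 by year: 1781:Fri 1782:Sat 1783:Sun✓ 1784:Tue 1785:Wed 1786:Thu 1787:Fri 1788:Sun✓ 1789:Mon✓ 1790:Tue 1791:Wed 1792:Fri 1793:Sat 1794:Sun✓ 1795:Mon✓ …(19 more)… 1815:Thu 1816:Sat 1817:Sun✓ 1818:Mon✓ 1819:Tue 1820:Thu 1821:Fri 1822:Sat 1823:Sun✓ 1824:Tue 1825:Wed 1826:Thu 1827:Fri 1828:Sun✓ 1829:Mon✓
Years with five Mondays: 1783, 1788, 1789, 1794, 1795, 1800, 1801, 1806, 1807, 1812, 1817, 1818, 1823, 1828, 1829 → 15.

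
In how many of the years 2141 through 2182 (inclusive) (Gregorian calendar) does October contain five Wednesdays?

October has 31 days; it has five Wednesdays when Wednesday falls among the first (month-length − 28) days — i.e. when October 1 is one of Wednesday/Tuesday/Monday.
October 1 by year: 2141:Sun 2142:Mon✓ 2143:Tue✓ 2144:Thu 2145:Fri 2146:Sat 2147:Sun 2148:Tue✓ 2149:Wed✓ 2150:Thu 2151:Fri 2152:Sun 2153:Mon✓ 2154:Tue✓ 2155:Wed✓ …(12 more)… 2168:Sat 2169:Sun 2170:Mon✓ 2171:Tue✓ 2172:Thu 2173:Fri 2174:Sat 2175:Sun 2176:Tue✓ 2177:Wed✓ 2178:Thu 2179:Fri 2180:Sun 2181:Mon✓ 2182:Tue✓
Years with five Wednesdays: 2142, 2143, 2148, 2149, 2153, 2154, 2155, 2159, 2160, 2164, 2165, 2166, 2170, 2171, 2176, 2177, 2181, 2182 → 18.

18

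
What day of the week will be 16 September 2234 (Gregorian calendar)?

Tuesday

January 1, 2234 is a Wednesday.
September 16 is day 259 of the year, i.e. 258 days after Jan 1.
258 mod 7 = 6, so advance 6 weekdays from Wednesday: Tuesday.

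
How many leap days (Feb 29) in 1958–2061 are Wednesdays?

3

Leap years in 1958–2061: 26 of them.
Feb 29 weekday advances by 5 (mod 7) from one leap year to the next four years later (or differs when a century non-leap intervenes).
Leap-day weekdays: 1960:Mon 1964:Sat 1968:Thu 1972:Tue 1976:Sun 1980:Fri 1984:Wed✓ 1988:Mon 1992:Sat 1996:Thu 2000:Tue 2004:Sun 2008:Fri 2012:Wed✓ 2016:Mon 2020:Sat 2024:Thu 2028:Tue 2032:Sun 2036:Fri 2040:Wed✓ 2044:Mon 2048:Sat 2052:Thu 2056:Tue 2060:Sun
Wednesday: 1984, 2012, 2040 → 3.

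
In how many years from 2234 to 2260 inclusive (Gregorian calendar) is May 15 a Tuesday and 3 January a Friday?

Check each year's weekday for May 15 and 3 January:
  2234: Thu/Fri  2235: Fri/Sat  2236: Sun/Sun  2237: Mon/Tue  2238: Tue/Wed  2239: Wed/Thu  2240: Fri/Fri  2241: Sat/Sun  2242: Sun/Mon  2243: Mon/Tue  2244: Wed/Wed  2245: Thu/Fri  2246: Fri/Sat  2247: Sat/Sun  2248: Mon/Mon  2249: Tue/Wed  2250: Wed/Thu  2251: Thu/Fri  2252: Sat/Sat  2253: Sun/Mon  2254: Mon/Tue  2255: Tue/Wed  2256: Thu/Thu  2257: Fri/Sat  2258: Sat/Sun  2259: Sun/Mon  2260: Tue/Tue
Both conditions hold in: no year — 0.

0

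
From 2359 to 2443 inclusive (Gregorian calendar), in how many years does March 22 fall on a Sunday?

13

Track March 22's weekday year by year (advancing +1, or +2 across a Feb 29):
  2359: Sun ✓  2360: Tue (+2)  2361: Wed (+1)  2362: Thu (+1)  2363: Fri (+1)
  2364: Sun (+2) ✓  2365: Mon (+1)  2366: Tue (+1)  2367: Wed (+1)  2368: Fri (+2)
  2369: Sat (+1)  2370: Sun (+1) ✓  2371: Mon (+1)  2372: Wed (+2)  … (57 more years) …
  2430: Fri (+1)  2431: Sat (+1)  2432: Mon (+2)  2433: Tue (+1)  2434: Wed (+1)
  2435: Thu (+1)  2436: Sat (+2)  2437: Sun (+1) ✓  2438: Mon (+1)  2439: Tue (+1)
  2440: Thu (+2)  2441: Fri (+1)  2442: Sat (+1)  2443: Sun (+1) ✓
Sunday years: 2359, 2364, 2370, 2381, 2387, 2392, 2398, 2409, 2415, 2420, 2426, 2437, 2443 — 13 in total.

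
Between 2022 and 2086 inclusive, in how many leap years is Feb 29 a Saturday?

Leap years in 2022–2086: 16 of them.
Feb 29 weekday advances by 5 (mod 7) from one leap year to the next four years later (or differs when a century non-leap intervenes).
Leap-day weekdays: 2024:Thu 2028:Tue 2032:Sun 2036:Fri 2040:Wed 2044:Mon 2048:Sat✓ 2052:Thu 2056:Tue 2060:Sun 2064:Fri 2068:Wed 2072:Mon 2076:Sat✓ 2080:Thu 2084:Tue
Saturday: 2048, 2076 → 2.

2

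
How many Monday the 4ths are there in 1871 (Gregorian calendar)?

Check the 4th of each month of 1871: Jan 4: Wed, Feb 4: Sat, Mar 4: Sat, Apr 4: Tue, May 4: Thu, Jun 4: Sun, Jul 4: Tue, Aug 4: Fri, Sep 4: Mon, Oct 4: Wed, Nov 4: Sat, Dec 4: Mon.
Monday occurs in September, December — 2 months.

2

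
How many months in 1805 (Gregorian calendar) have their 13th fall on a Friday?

Check the 13th of each month of 1805: Jan 13: Sun, Feb 13: Wed, Mar 13: Wed, Apr 13: Sat, May 13: Mon, Jun 13: Thu, Jul 13: Sat, Aug 13: Tue, Sep 13: Fri, Oct 13: Sun, Nov 13: Wed, Dec 13: Fri.
Friday occurs in September, December — 2 months.

2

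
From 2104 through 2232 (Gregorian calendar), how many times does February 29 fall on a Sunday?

Leap years in 2104–2232: 32 of them.
Feb 29 weekday advances by 5 (mod 7) from one leap year to the next four years later (or differs when a century non-leap intervenes).
Leap-day weekdays: 2104:Fri 2108:Wed 2112:Mon 2116:Sat 2120:Thu 2124:Tue 2128:Sun✓ 2132:Fri 2136:Wed 2140:Mon 2144:Sat 2148:Thu 2152:Tue …(6 more)… 2180:Tue 2184:Sun✓ 2188:Fri 2192:Wed 2196:Mon 2204:Wed 2208:Mon 2212:Sat 2216:Thu 2220:Tue 2224:Sun✓ 2228:Fri 2232:Wed
Sunday: 2128, 2156, 2184, 2224 → 4.

4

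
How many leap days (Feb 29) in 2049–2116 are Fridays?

3

Leap years in 2049–2116: 16 of them.
Feb 29 weekday advances by 5 (mod 7) from one leap year to the next four years later (or differs when a century non-leap intervenes).
Leap-day weekdays: 2052:Thu 2056:Tue 2060:Sun 2064:Fri✓ 2068:Wed 2072:Mon 2076:Sat 2080:Thu 2084:Tue 2088:Sun 2092:Fri✓ 2096:Wed 2104:Fri✓ 2108:Wed 2112:Mon 2116:Sat
Friday: 2064, 2092, 2104 → 3.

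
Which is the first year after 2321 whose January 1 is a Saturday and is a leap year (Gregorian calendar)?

Jan 1 advances by 2 weekdays after a leap year and by 1 after a common year.
2321: Jan 1 is Saturday.
2322: Sunday
2323: Monday
2324: Tuesday (leap)
2325: Thursday
2326: Friday
2327: Saturday
2328: Sunday (leap)
2329: Tuesday
2330: Wednesday
2331: Thursday
2332: Friday (leap)
2333: Sunday
2334: Monday
2335: Tuesday
2336: Wednesday (leap)
2337: Friday
2338: Saturday
2339: Sunday
2340: Monday (leap)
2341: Wednesday
2342: Thursday
2343: Friday
2344: Saturday (leap)
2344 begins on a Saturday and is a leap year.

2344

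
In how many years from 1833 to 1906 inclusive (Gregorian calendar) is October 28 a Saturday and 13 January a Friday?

9

Check each year's weekday for October 28 and 13 January:
  1833: Mon/Sun  1834: Tue/Mon  1835: Wed/Tue  1836: Fri/Wed  1837: Sat/Fri ✓  1838: Sun/Sat  1839: Mon/Sun  1840: Wed/Mon  1841: Thu/Wed  1842: Fri/Thu  1843: Sat/Fri ✓  1844: Mon/Sat  1845: Tue/Mon  1846: Wed/Tue  …(46 more)…  1893: Sat/Fri ✓  1894: Sun/Sat  1895: Mon/Sun  1896: Wed/Mon  1897: Thu/Wed  1898: Fri/Thu  1899: Sat/Fri ✓  1900: Sun/Sat  1901: Mon/Sun  1902: Tue/Mon  1903: Wed/Tue  1904: Fri/Wed  1905: Sat/Fri ✓  1906: Sun/Sat
Both conditions hold in: 1837, 1843, 1854, 1865, 1871, 1882, 1893, 1899, 1905 — 9.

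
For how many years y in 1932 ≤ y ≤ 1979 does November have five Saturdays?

November has 30 days; it has five Saturdays when Saturday falls among the first (month-length − 28) days — i.e. when November 1 is one of Saturday/Friday.
November 1 by year: 1932:Tue 1933:Wed 1934:Thu 1935:Fri✓ 1936:Sun 1937:Mon 1938:Tue 1939:Wed 1940:Fri✓ 1941:Sat✓ 1942:Sun 1943:Mon 1944:Wed 1945:Thu 1946:Fri✓ …(18 more)… 1965:Mon 1966:Tue 1967:Wed 1968:Fri✓ 1969:Sat✓ 1970:Sun 1971:Mon 1972:Wed 1973:Thu 1974:Fri✓ 1975:Sat✓ 1976:Mon 1977:Tue 1978:Wed 1979:Thu
Years with five Saturdays: 1935, 1940, 1941, 1946, 1947, 1952, 1957, 1958, 1963, 1968, 1969, 1974, 1975 → 13.

13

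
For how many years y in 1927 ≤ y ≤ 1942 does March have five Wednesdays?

6

March has 31 days; it has five Wednesdays when Wednesday falls among the first (month-length − 28) days — i.e. when March 1 is one of Wednesday/Tuesday/Monday.
March 1 by year: 1927:Tue✓ 1928:Thu 1929:Fri 1930:Sat 1931:Sun 1932:Tue✓ 1933:Wed✓ 1934:Thu 1935:Fri 1936:Sun 1937:Mon✓ 1938:Tue✓ 1939:Wed✓ 1940:Fri 1941:Sat 1942:Sun
Years with five Wednesdays: 1927, 1932, 1933, 1937, 1938, 1939 → 6.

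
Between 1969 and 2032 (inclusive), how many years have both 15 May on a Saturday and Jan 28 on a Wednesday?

3

Check each year's weekday for 15 May and Jan 28:
  1969: Thu/Tue  1970: Fri/Wed  1971: Sat/Thu  1972: Mon/Fri  1973: Tue/Sun  1974: Wed/Mon  1975: Thu/Tue  1976: Sat/Wed ✓  1977: Sun/Fri  1978: Mon/Sat  1979: Tue/Sun  1980: Thu/Mon  1981: Fri/Wed  1982: Sat/Thu  …(36 more)…  2019: Wed/Mon  2020: Fri/Tue  2021: Sat/Thu  2022: Sun/Fri  2023: Mon/Sat  2024: Wed/Sun  2025: Thu/Tue  2026: Fri/Wed  2027: Sat/Thu  2028: Mon/Fri  2029: Tue/Sun  2030: Wed/Mon  2031: Thu/Tue  2032: Sat/Wed ✓
Both conditions hold in: 1976, 2004, 2032 — 3.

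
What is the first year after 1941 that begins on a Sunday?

Jan 1 advances by 2 weekdays after a leap year and by 1 after a common year.
1941: Jan 1 is Wednesday.
1942: Thursday
1943: Friday
1944: Saturday (leap)
1945: Monday
1946: Tuesday
1947: Wednesday
1948: Thursday (leap)
1949: Saturday
1950: Sunday
1950 begins on a Sunday

1950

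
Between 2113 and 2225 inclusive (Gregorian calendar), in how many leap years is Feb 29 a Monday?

4

Leap years in 2113–2225: 27 of them.
Feb 29 weekday advances by 5 (mod 7) from one leap year to the next four years later (or differs when a century non-leap intervenes).
Leap-day weekdays: 2116:Sat 2120:Thu 2124:Tue 2128:Sun 2132:Fri 2136:Wed 2140:Mon✓ 2144:Sat 2148:Thu 2152:Tue 2156:Sun 2160:Fri 2164:Wed 2168:Mon✓ 2172:Sat 2176:Thu 2180:Tue 2184:Sun 2188:Fri 2192:Wed 2196:Mon✓ 2204:Wed 2208:Mon✓ 2212:Sat 2216:Thu 2220:Tue 2224:Sun
Monday: 2140, 2168, 2196, 2208 → 4.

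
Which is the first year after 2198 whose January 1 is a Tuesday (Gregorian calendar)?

Jan 1 advances by 2 weekdays after a leap year and by 1 after a common year.
2198: Jan 1 is Monday.
2199: Tuesday
2199 begins on a Tuesday

2199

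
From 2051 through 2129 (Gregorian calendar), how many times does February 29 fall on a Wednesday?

3

Leap years in 2051–2129: 19 of them.
Feb 29 weekday advances by 5 (mod 7) from one leap year to the next four years later (or differs when a century non-leap intervenes).
Leap-day weekdays: 2052:Thu 2056:Tue 2060:Sun 2064:Fri 2068:Wed✓ 2072:Mon 2076:Sat 2080:Thu 2084:Tue 2088:Sun 2092:Fri 2096:Wed✓ 2104:Fri 2108:Wed✓ 2112:Mon 2116:Sat 2120:Thu 2124:Tue 2128:Sun
Wednesday: 2068, 2096, 2108 → 3.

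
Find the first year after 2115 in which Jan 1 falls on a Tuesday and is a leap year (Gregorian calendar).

2132

Jan 1 advances by 2 weekdays after a leap year and by 1 after a common year.
2115: Jan 1 is Tuesday.
2116: Wednesday (leap)
2117: Friday
2118: Saturday
2119: Sunday
2120: Monday (leap)
2121: Wednesday
2122: Thursday
2123: Friday
2124: Saturday (leap)
2125: Monday
2126: Tuesday
2127: Wednesday
2128: Thursday (leap)
2129: Saturday
2130: Sunday
2131: Monday
2132: Tuesday (leap)
2132 begins on a Tuesday and is a leap year.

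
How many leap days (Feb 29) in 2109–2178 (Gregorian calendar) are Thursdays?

3

Leap years in 2109–2178: 17 of them.
Feb 29 weekday advances by 5 (mod 7) from one leap year to the next four years later (or differs when a century non-leap intervenes).
Leap-day weekdays: 2112:Mon 2116:Sat 2120:Thu✓ 2124:Tue 2128:Sun 2132:Fri 2136:Wed 2140:Mon 2144:Sat 2148:Thu✓ 2152:Tue 2156:Sun 2160:Fri 2164:Wed 2168:Mon 2172:Sat 2176:Thu✓
Thursday: 2120, 2148, 2176 → 3.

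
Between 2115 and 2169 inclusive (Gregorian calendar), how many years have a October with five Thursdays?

24

October has 31 days; it has five Thursdays when Thursday falls among the first (month-length − 28) days — i.e. when October 1 is one of Thursday/Wednesday/Tuesday.
October 1 by year: 2115:Tue✓ 2116:Thu✓ 2117:Fri 2118:Sat 2119:Sun 2120:Tue✓ 2121:Wed✓ 2122:Thu✓ 2123:Fri 2124:Sun 2125:Mon 2126:Tue✓ 2127:Wed✓ 2128:Fri 2129:Sat …(25 more)… 2155:Wed✓ 2156:Fri 2157:Sat 2158:Sun 2159:Mon 2160:Wed✓ 2161:Thu✓ 2162:Fri 2163:Sat 2164:Mon 2165:Tue✓ 2166:Wed✓ 2167:Thu✓ 2168:Sat 2169:Sun
Years with five Thursdays: 2115, 2116, 2120, 2121, 2122, 2126, 2127, 2132, 2133, 2137, 2138, 2139, 2143, 2144, 2148, 2149, 2150, 2154, 2155, 2160, 2161, 2165, 2166, 2167 → 24.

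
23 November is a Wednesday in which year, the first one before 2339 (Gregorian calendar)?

From one year to the next, a fixed date's weekday advances by 1, or by 2 when a Feb 29 lies between the two dates.
2339: November 23 is Thursday.
2338: Wednesday (−1)
23 November falls on a Wednesday in 2338.

2338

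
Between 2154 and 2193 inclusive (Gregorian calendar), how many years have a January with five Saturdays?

January has 31 days; it has five Saturdays when Saturday falls among the first (month-length − 28) days — i.e. when January 1 is one of Saturday/Friday/Thursday.
January 1 by year: 2154:Tue 2155:Wed 2156:Thu✓ 2157:Sat✓ 2158:Sun 2159:Mon 2160:Tue 2161:Thu✓ 2162:Fri✓ 2163:Sat✓ 2164:Sun 2165:Tue 2166:Wed 2167:Thu✓ 2168:Fri✓ …(10 more)… 2179:Fri✓ 2180:Sat✓ 2181:Mon 2182:Tue 2183:Wed 2184:Thu✓ 2185:Sat✓ 2186:Sun 2187:Mon 2188:Tue 2189:Thu✓ 2190:Fri✓ 2191:Sat✓ 2192:Sun 2193:Tue
Years with five Saturdays: 2156, 2157, 2161, 2162, 2163, 2167, 2168, 2173, 2174, 2178, 2179, 2180, 2184, 2185, 2189, 2190, 2191 → 17.

17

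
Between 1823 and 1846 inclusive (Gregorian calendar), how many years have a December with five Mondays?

10

December has 31 days; it has five Mondays when Monday falls among the first (month-length − 28) days — i.e. when December 1 is one of Monday/Sunday/Saturday.
December 1 by year: 1823:Mon✓ 1824:Wed 1825:Thu 1826:Fri 1827:Sat✓ 1828:Mon✓ 1829:Tue 1830:Wed 1831:Thu 1832:Sat✓ 1833:Sun✓ 1834:Mon✓ 1835:Tue 1836:Thu 1837:Fri 1838:Sat✓ 1839:Sun✓ 1840:Tue 1841:Wed 1842:Thu 1843:Fri 1844:Sun✓ 1845:Mon✓ 1846:Tue
Years with five Mondays: 1823, 1827, 1828, 1832, 1833, 1834, 1838, 1839, 1844, 1845 → 10.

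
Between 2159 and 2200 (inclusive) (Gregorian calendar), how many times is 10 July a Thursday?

7

Track 10 July's weekday year by year (advancing +1, or +2 across a Feb 29):
  2159: Tue  2160: Thu (+2) ✓  2161: Fri (+1)  2162: Sat (+1)  2163: Sun (+1)
  2164: Tue (+2)  2165: Wed (+1)  2166: Thu (+1) ✓  2167: Fri (+1)  2168: Sun (+2)
  2169: Mon (+1)  2170: Tue (+1)  2171: Wed (+1)  2172: Fri (+2)  … (14 more years) …
  2187: Tue (+1)  2188: Thu (+2) ✓  2189: Fri (+1)  2190: Sat (+1)  2191: Sun (+1)
  2192: Tue (+2)  2193: Wed (+1)  2194: Thu (+1) ✓  2195: Fri (+1)  2196: Sun (+2)
  2197: Mon (+1)  2198: Tue (+1)  2199: Wed (+1)  2200: Thu (+1) ✓
Thursday years: 2160, 2166, 2177, 2183, 2188, 2194, 2200 — 7 in total.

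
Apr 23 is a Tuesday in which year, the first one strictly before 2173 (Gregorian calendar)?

2171

From one year to the next, a fixed date's weekday advances by 1, or by 2 when a Feb 29 lies between the two dates.
2173: April 23 is Friday.
2172: Thursday (−1)
2171: Tuesday (−2)
Apr 23 falls on a Tuesday in 2171.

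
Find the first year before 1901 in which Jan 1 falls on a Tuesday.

Jan 1 advances by 2 weekdays after a leap year and by 1 after a common year.
1901: Jan 1 is Tuesday.
1900: Monday
1899: Sunday
1898: Saturday
1897: Friday
1896: Wednesday (leap)
1895: Tuesday
1895 begins on a Tuesday

1895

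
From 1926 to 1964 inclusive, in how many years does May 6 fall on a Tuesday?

5

Track May 6's weekday year by year (advancing +1, or +2 across a Feb 29):
  1926: Thu  1927: Fri (+1)  1928: Sun (+2)  1929: Mon (+1)  1930: Tue (+1) ✓
  1931: Wed (+1)  1932: Fri (+2)  1933: Sat (+1)  1934: Sun (+1)  1935: Mon (+1)
  1936: Wed (+2)  1937: Thu (+1)  1938: Fri (+1)  1939: Sat (+1)  … (11 more years) …
  1951: Sun (+1)  1952: Tue (+2) ✓  1953: Wed (+1)  1954: Thu (+1)  1955: Fri (+1)
  1956: Sun (+2)  1957: Mon (+1)  1958: Tue (+1) ✓  1959: Wed (+1)  1960: Fri (+2)
  1961: Sat (+1)  1962: Sun (+1)  1963: Mon (+1)  1964: Wed (+2)
Tuesday years: 1930, 1941, 1947, 1952, 1958 — 5 in total.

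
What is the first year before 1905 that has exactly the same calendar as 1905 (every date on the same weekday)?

Two years share a calendar iff Jan 1 falls on the same weekday and both are leap or both are common. 1905: Jan 1 is Sunday, common year.
1904: Jan 1 Friday, leap
1903: Jan 1 Thursday, common
1902: Jan 1 Wednesday, common
1901: Jan 1 Tuesday, common
1900: Jan 1 Monday, common
1899: Jan 1 Sunday, common
1899 matches on both conditions.

1899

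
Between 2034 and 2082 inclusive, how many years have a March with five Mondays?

21

March has 31 days; it has five Mondays when Monday falls among the first (month-length − 28) days — i.e. when March 1 is one of Monday/Sunday/Saturday.
March 1 by year: 2034:Wed 2035:Thu 2036:Sat✓ 2037:Sun✓ 2038:Mon✓ 2039:Tue 2040:Thu 2041:Fri 2042:Sat✓ 2043:Sun✓ 2044:Tue 2045:Wed 2046:Thu 2047:Fri 2048:Sun✓ …(19 more)… 2068:Thu 2069:Fri 2070:Sat✓ 2071:Sun✓ 2072:Tue 2073:Wed 2074:Thu 2075:Fri 2076:Sun✓ 2077:Mon✓ 2078:Tue 2079:Wed 2080:Fri 2081:Sat✓ 2082:Sun✓
Years with five Mondays: 2036, 2037, 2038, 2042, 2043, 2048, 2049, 2053, 2054, 2055, 2059, 2060, 2064, 2065, 2066, 2070, 2071, 2076, 2077, 2081, 2082 → 21.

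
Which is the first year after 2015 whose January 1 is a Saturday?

Jan 1 advances by 2 weekdays after a leap year and by 1 after a common year.
2015: Jan 1 is Thursday.
2016: Friday (leap)
2017: Sunday
2018: Monday
2019: Tuesday
2020: Wednesday (leap)
2021: Friday
2022: Saturday
2022 begins on a Saturday

2022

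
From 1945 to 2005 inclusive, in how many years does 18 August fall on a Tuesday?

8

Track 18 August's weekday year by year (advancing +1, or +2 across a Feb 29):
  1945: Sat  1946: Sun (+1)  1947: Mon (+1)  1948: Wed (+2)  1949: Thu (+1)
  1950: Fri (+1)  1951: Sat (+1)  1952: Mon (+2)  1953: Tue (+1) ✓  1954: Wed (+1)
  1955: Thu (+1)  1956: Sat (+2)  1957: Sun (+1)  1958: Mon (+1)  … (33 more years) …
  1992: Tue (+2) ✓  1993: Wed (+1)  1994: Thu (+1)  1995: Fri (+1)  1996: Sun (+2)
  1997: Mon (+1)  1998: Tue (+1) ✓  1999: Wed (+1)  2000: Fri (+2)  2001: Sat (+1)
  2002: Sun (+1)  2003: Mon (+1)  2004: Wed (+2)  2005: Thu (+1)
Tuesday years: 1953, 1959, 1964, 1970, 1981, 1987, 1992, 1998 — 8 in total.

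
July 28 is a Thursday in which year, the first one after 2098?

2101

From one year to the next, a fixed date's weekday advances by 1, or by 2 when a Feb 29 lies between the two dates.
2098: July 28 is Monday.
2099: Tuesday (+1)
2100: Wednesday (+1)
2101: Thursday (+1)
July 28 falls on a Thursday in 2101.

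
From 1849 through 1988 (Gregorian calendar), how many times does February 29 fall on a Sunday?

Leap years in 1849–1988: 34 of them.
Feb 29 weekday advances by 5 (mod 7) from one leap year to the next four years later (or differs when a century non-leap intervenes).
Leap-day weekdays: 1852:Sun✓ 1856:Fri 1860:Wed 1864:Mon 1868:Sat 1872:Thu 1876:Tue 1880:Sun✓ 1884:Fri 1888:Wed 1892:Mon 1896:Sat 1904:Mon …(8 more)… 1940:Thu 1944:Tue 1948:Sun✓ 1952:Fri 1956:Wed 1960:Mon 1964:Sat 1968:Thu 1972:Tue 1976:Sun✓ 1980:Fri 1984:Wed 1988:Mon
Sunday: 1852, 1880, 1920, 1948, 1976 → 5.

5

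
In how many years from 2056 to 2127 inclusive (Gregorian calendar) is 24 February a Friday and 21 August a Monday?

7

Check each year's weekday for 24 February and 21 August:
  2056: Thu/Mon  2057: Sat/Tue  2058: Sun/Wed  2059: Mon/Thu  2060: Tue/Sat  2061: Thu/Sun  2062: Fri/Mon ✓  2063: Sat/Tue  2064: Sun/Thu  2065: Tue/Fri  2066: Wed/Sat  2067: Thu/Sun  2068: Fri/Tue  2069: Sun/Wed  …(44 more)…  2114: Sat/Tue  2115: Sun/Wed  2116: Mon/Fri  2117: Wed/Sat  2118: Thu/Sun  2119: Fri/Mon ✓  2120: Sat/Wed  2121: Mon/Thu  2122: Tue/Fri  2123: Wed/Sat  2124: Thu/Mon  2125: Sat/Tue  2126: Sun/Wed  2127: Mon/Thu
Both conditions hold in: 2062, 2073, 2079, 2090, 2102, 2113, 2119 — 7.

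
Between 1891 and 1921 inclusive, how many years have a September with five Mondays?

8

September has 30 days; it has five Mondays when Monday falls among the first (month-length − 28) days — i.e. when September 1 is one of Monday/Sunday.
September 1 by year: 1891:Tue 1892:Thu 1893:Fri 1894:Sat 1895:Sun✓ 1896:Tue 1897:Wed 1898:Thu 1899:Fri 1900:Sat 1901:Sun✓ 1902:Mon✓ 1903:Tue 1904:Thu 1905:Fri 1906:Sat 1907:Sun✓ 1908:Tue 1909:Wed 1910:Thu 1911:Fri 1912:Sun✓ 1913:Mon✓ 1914:Tue 1915:Wed 1916:Fri 1917:Sat 1918:Sun✓ 1919:Mon✓ 1920:Wed 1921:Thu
Years with five Mondays: 1895, 1901, 1902, 1907, 1912, 1913, 1918, 1919 → 8.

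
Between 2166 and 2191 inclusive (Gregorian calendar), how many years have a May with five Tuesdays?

May has 31 days; it has five Tuesdays when Tuesday falls among the first (month-length − 28) days — i.e. when May 1 is one of Tuesday/Monday/Sunday.
May 1 by year: 2166:Thu 2167:Fri 2168:Sun✓ 2169:Mon✓ 2170:Tue✓ 2171:Wed 2172:Fri 2173:Sat 2174:Sun✓ 2175:Mon✓ 2176:Wed 2177:Thu 2178:Fri 2179:Sat 2180:Mon✓ 2181:Tue✓ 2182:Wed 2183:Thu 2184:Sat 2185:Sun✓ 2186:Mon✓ 2187:Tue✓ 2188:Thu 2189:Fri 2190:Sat 2191:Sun✓
Years with five Tuesdays: 2168, 2169, 2170, 2174, 2175, 2180, 2181, 2185, 2186, 2187, 2191 → 11.

11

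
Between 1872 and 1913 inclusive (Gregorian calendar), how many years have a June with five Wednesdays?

11

June has 30 days; it has five Wednesdays when Wednesday falls among the first (month-length − 28) days — i.e. when June 1 is one of Wednesday/Tuesday.
June 1 by year: 1872:Sat 1873:Sun 1874:Mon 1875:Tue✓ 1876:Thu 1877:Fri 1878:Sat 1879:Sun 1880:Tue✓ 1881:Wed✓ 1882:Thu 1883:Fri 1884:Sun 1885:Mon 1886:Tue✓ …(12 more)… 1899:Thu 1900:Fri 1901:Sat 1902:Sun 1903:Mon 1904:Wed✓ 1905:Thu 1906:Fri 1907:Sat 1908:Mon 1909:Tue✓ 1910:Wed✓ 1911:Thu 1912:Sat 1913:Sun
Years with five Wednesdays: 1875, 1880, 1881, 1886, 1887, 1892, 1897, 1898, 1904, 1909, 1910 → 11.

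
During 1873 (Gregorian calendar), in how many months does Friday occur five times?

4

A month of length L has five Fridays iff its first Friday is on day ≤ L−28 (so day 1–3 in a 31-day month, 1–2 in a 30-day month, day 1 in a leap February).
Checking each month of 1873: Jan starts Wed (31d) ✓; Feb starts Sat (28d); Mar starts Sat (31d); Apr starts Tue (30d); May starts Thu (31d) ✓; Jun starts Sun (30d); Jul starts Tue (31d); Aug starts Fri (31d) ✓; Sep starts Mon (30d); Oct starts Wed (31d) ✓; Nov starts Sat (30d); Dec starts Mon (31d).
Five-Friday months: January, May, August, October → 4.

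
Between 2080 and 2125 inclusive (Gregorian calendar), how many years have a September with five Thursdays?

13

September has 30 days; it has five Thursdays when Thursday falls among the first (month-length − 28) days — i.e. when September 1 is one of Thursday/Wednesday.
September 1 by year: 2080:Sun 2081:Mon 2082:Tue 2083:Wed✓ 2084:Fri 2085:Sat 2086:Sun 2087:Mon 2088:Wed✓ 2089:Thu✓ 2090:Fri 2091:Sat 2092:Mon 2093:Tue 2094:Wed✓ …(16 more)… 2111:Tue 2112:Thu✓ 2113:Fri 2114:Sat 2115:Sun 2116:Tue 2117:Wed✓ 2118:Thu✓ 2119:Fri 2120:Sun 2121:Mon 2122:Tue 2123:Wed✓ 2124:Fri 2125:Sat
Years with five Thursdays: 2083, 2088, 2089, 2094, 2095, 2100, 2101, 2106, 2107, 2112, 2117, 2118, 2123 → 13.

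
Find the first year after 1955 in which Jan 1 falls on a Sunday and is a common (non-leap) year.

Jan 1 advances by 2 weekdays after a leap year and by 1 after a common year.
1955: Jan 1 is Saturday.
1956: Sunday (leap)
1957: Tuesday
1958: Wednesday
1959: Thursday
1960: Friday (leap)
1961: Sunday
1961 begins on a Sunday and is a common year.

1961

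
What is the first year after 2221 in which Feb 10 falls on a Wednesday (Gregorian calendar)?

2230

From one year to the next, a fixed date's weekday advances by 1, or by 2 when a Feb 29 lies between the two dates.
2221: February 10 is Saturday.
2222: Sunday (+1)
2223: Monday (+1)
2224: Tuesday (+1)
2225: Thursday (+2)
2226: Friday (+1)
2227: Saturday (+1)
2228: Sunday (+1)
2229: Tuesday (+2)
2230: Wednesday (+1)
Feb 10 falls on a Wednesday in 2230.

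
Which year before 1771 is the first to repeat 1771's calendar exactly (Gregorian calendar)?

1765

Two years share a calendar iff Jan 1 falls on the same weekday and both are leap or both are common. 1771: Jan 1 is Tuesday, common year.
1770: Jan 1 Monday, common
1769: Jan 1 Sunday, common
1768: Jan 1 Friday, leap
1767: Jan 1 Thursday, common
1766: Jan 1 Wednesday, common
1765: Jan 1 Tuesday, common
1765 matches on both conditions.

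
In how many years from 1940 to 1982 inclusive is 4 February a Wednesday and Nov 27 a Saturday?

Check each year's weekday for 4 February and Nov 27:
  1940: Sun/Wed  1941: Tue/Thu  1942: Wed/Fri  1943: Thu/Sat  1944: Fri/Mon  1945: Sun/Tue  1946: Mon/Wed  1947: Tue/Thu  1948: Wed/Sat ✓  1949: Fri/Sun  1950: Sat/Mon  1951: Sun/Tue  1952: Mon/Thu  1953: Wed/Fri  …(15 more)…  1969: Tue/Thu  1970: Wed/Fri  1971: Thu/Sat  1972: Fri/Mon  1973: Sun/Tue  1974: Mon/Wed  1975: Tue/Thu  1976: Wed/Sat ✓  1977: Fri/Sun  1978: Sat/Mon  1979: Sun/Tue  1980: Mon/Thu  1981: Wed/Fri  1982: Thu/Sat
Both conditions hold in: 1948, 1976 — 2.

2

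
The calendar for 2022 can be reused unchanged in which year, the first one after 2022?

2033

Two years share a calendar iff Jan 1 falls on the same weekday and both are leap or both are common. 2022: Jan 1 is Saturday, common year.
2023: Jan 1 Sunday, common
2024: Jan 1 Monday, leap
2025: Jan 1 Wednesday, common
2026: Jan 1 Thursday, common
2027: Jan 1 Friday, common
2028: Jan 1 Saturday, leap
2029: Jan 1 Monday, common
2030: Jan 1 Tuesday, common
2031: Jan 1 Wednesday, common
2032: Jan 1 Thursday, leap
2033: Jan 1 Saturday, common
2033 matches on both conditions.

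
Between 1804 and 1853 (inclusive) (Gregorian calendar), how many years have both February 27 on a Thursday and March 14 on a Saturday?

Check each year's weekday for February 27 and March 14:
  1804: Mon/Wed  1805: Wed/Thu  1806: Thu/Fri  1807: Fri/Sat  1808: Sat/Mon  1809: Mon/Tue  1810: Tue/Wed  1811: Wed/Thu  1812: Thu/Sat ✓  1813: Sat/Sun  1814: Sun/Mon  1815: Mon/Tue  1816: Tue/Thu  1817: Thu/Fri  …(22 more)…  1840: Thu/Sat ✓  1841: Sat/Sun  1842: Sun/Mon  1843: Mon/Tue  1844: Tue/Thu  1845: Thu/Fri  1846: Fri/Sat  1847: Sat/Sun  1848: Sun/Tue  1849: Tue/Wed  1850: Wed/Thu  1851: Thu/Fri  1852: Fri/Sun  1853: Sun/Mon
Both conditions hold in: 1812, 1840 — 2.

2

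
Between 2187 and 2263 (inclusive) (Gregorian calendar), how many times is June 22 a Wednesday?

Track June 22's weekday year by year (advancing +1, or +2 across a Feb 29):
  2187: Fri  2188: Sun (+2)  2189: Mon (+1)  2190: Tue (+1)  2191: Wed (+1) ✓
  2192: Fri (+2)  2193: Sat (+1)  2194: Sun (+1)  2195: Mon (+1)  2196: Wed (+2) ✓
  2197: Thu (+1)  2198: Fri (+1)  2199: Sat (+1)  2200: Sun (+1)  … (49 more years) …
  2250: Sat (+1)  2251: Sun (+1)  2252: Tue (+2)  2253: Wed (+1) ✓  2254: Thu (+1)
  2255: Fri (+1)  2256: Sun (+2)  2257: Mon (+1)  2258: Tue (+1)  2259: Wed (+1) ✓
  2260: Fri (+2)  2261: Sat (+1)  2262: Sun (+1)  2263: Mon (+1)
Wednesday years: 2191, 2196, 2203, 2208, 2214, 2225, 2231, 2236, 2242, 2253, 2259 — 11 in total.

11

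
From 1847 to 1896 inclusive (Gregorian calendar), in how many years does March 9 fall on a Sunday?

7

Track March 9's weekday year by year (advancing +1, or +2 across a Feb 29):
  1847: Tue  1848: Thu (+2)  1849: Fri (+1)  1850: Sat (+1)  1851: Sun (+1) ✓
  1852: Tue (+2)  1853: Wed (+1)  1854: Thu (+1)  1855: Fri (+1)  1856: Sun (+2) ✓
  1857: Mon (+1)  1858: Tue (+1)  1859: Wed (+1)  1860: Fri (+2)  … (22 more years) …
  1883: Fri (+1)  1884: Sun (+2) ✓  1885: Mon (+1)  1886: Tue (+1)  1887: Wed (+1)
  1888: Fri (+2)  1889: Sat (+1)  1890: Sun (+1) ✓  1891: Mon (+1)  1892: Wed (+2)
  1893: Thu (+1)  1894: Fri (+1)  1895: Sat (+1)  1896: Mon (+2)
Sunday years: 1851, 1856, 1862, 1873, 1879, 1884, 1890 — 7 in total.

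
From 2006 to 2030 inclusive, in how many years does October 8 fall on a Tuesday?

4

Track October 8's weekday year by year (advancing +1, or +2 across a Feb 29):
  2006: Sun  2007: Mon (+1)  2008: Wed (+2)  2009: Thu (+1)  2010: Fri (+1)
  2011: Sat (+1)  2012: Mon (+2)  2013: Tue (+1) ✓  2014: Wed (+1)  2015: Thu (+1)
  2016: Sat (+2)  2017: Sun (+1)  2018: Mon (+1)  2019: Tue (+1) ✓  2020: Thu (+2)
  2021: Fri (+1)  2022: Sat (+1)  2023: Sun (+1)  2024: Tue (+2) ✓  2025: Wed (+1)
  2026: Thu (+1)  2027: Fri (+1)  2028: Sun (+2)  2029: Mon (+1)  2030: Tue (+1) ✓
Tuesday years: 2013, 2019, 2024, 2030 — 4 in total.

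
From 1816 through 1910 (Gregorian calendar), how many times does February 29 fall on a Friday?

3

Leap years in 1816–1910: 23 of them.
Feb 29 weekday advances by 5 (mod 7) from one leap year to the next four years later (or differs when a century non-leap intervenes).
Leap-day weekdays: 1816:Thu 1820:Tue 1824:Sun 1828:Fri✓ 1832:Wed 1836:Mon 1840:Sat 1844:Thu 1848:Tue 1852:Sun 1856:Fri✓ 1860:Wed 1864:Mon 1868:Sat 1872:Thu 1876:Tue 1880:Sun 1884:Fri✓ 1888:Wed 1892:Mon 1896:Sat 1904:Mon 1908:Sat
Friday: 1828, 1856, 1884 → 3.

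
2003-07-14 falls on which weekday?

January 1, 2003 is a Wednesday.
July 14 is day 195 of the year, i.e. 194 days after Jan 1.
194 mod 7 = 5, so advance 5 weekdays from Wednesday: Monday.

Monday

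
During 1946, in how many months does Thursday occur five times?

4

A month of length L has five Thursdays iff its first Thursday is on day ≤ L−28 (so day 1–3 in a 31-day month, 1–2 in a 30-day month, day 1 in a leap February).
Checking each month of 1946: Jan starts Tue (31d) ✓; Feb starts Fri (28d); Mar starts Fri (31d); Apr starts Mon (30d); May starts Wed (31d) ✓; Jun starts Sat (30d); Jul starts Mon (31d); Aug starts Thu (31d) ✓; Sep starts Sun (30d); Oct starts Tue (31d) ✓; Nov starts Fri (30d); Dec starts Sun (31d).
Five-Thursday months: January, May, August, October → 4.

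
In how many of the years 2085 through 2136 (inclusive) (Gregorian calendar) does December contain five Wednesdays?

December has 31 days; it has five Wednesdays when Wednesday falls among the first (month-length − 28) days — i.e. when December 1 is one of Wednesday/Tuesday/Monday.
December 1 by year: 2085:Sat 2086:Sun 2087:Mon✓ 2088:Wed✓ 2089:Thu 2090:Fri 2091:Sat 2092:Mon✓ 2093:Tue✓ 2094:Wed✓ 2095:Thu 2096:Sat 2097:Sun 2098:Mon✓ 2099:Tue✓ …(22 more)… 2122:Tue✓ 2123:Wed✓ 2124:Fri 2125:Sat 2126:Sun 2127:Mon✓ 2128:Wed✓ 2129:Thu 2130:Fri 2131:Sat 2132:Mon✓ 2133:Tue✓ 2134:Wed✓ 2135:Thu 2136:Sat
Years with five Wednesdays: 2087, 2088, 2092, 2093, 2094, 2098, 2099, 2100, 2104, 2105, 2106, 2110, 2111, 2116, 2117, 2121, 2122, 2123, 2127, 2128, 2132, 2133, 2134 → 23.

23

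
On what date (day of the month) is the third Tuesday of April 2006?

April 1, 2006 is a Saturday, so the first Tuesday is the 4th.
The third Tuesday is 4 + 14 = 18.

18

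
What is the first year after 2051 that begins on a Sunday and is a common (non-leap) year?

Jan 1 advances by 2 weekdays after a leap year and by 1 after a common year.
2051: Jan 1 is Sunday.
2052: Monday (leap)
2053: Wednesday
2054: Thursday
2055: Friday
2056: Saturday (leap)
2057: Monday
2058: Tuesday
2059: Wednesday
2060: Thursday (leap)
2061: Saturday
2062: Sunday
2062 begins on a Sunday and is a common year.

2062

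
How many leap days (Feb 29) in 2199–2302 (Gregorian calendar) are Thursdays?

Leap years in 2199–2302: 24 of them.
Feb 29 weekday advances by 5 (mod 7) from one leap year to the next four years later (or differs when a century non-leap intervenes).
Leap-day weekdays: 2204:Wed 2208:Mon 2212:Sat 2216:Thu✓ 2220:Tue 2224:Sun 2228:Fri 2232:Wed 2236:Mon 2240:Sat 2244:Thu✓ 2248:Tue 2252:Sun 2256:Fri 2260:Wed 2264:Mon 2268:Sat 2272:Thu✓ 2276:Tue 2280:Sun 2284:Fri 2288:Wed 2292:Mon 2296:Sat
Thursday: 2216, 2244, 2272 → 3.

3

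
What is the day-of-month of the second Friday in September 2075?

September 1, 2075 is a Sunday, so the first Friday is the 6th.
The second Friday is 6 + 7 = 13.

13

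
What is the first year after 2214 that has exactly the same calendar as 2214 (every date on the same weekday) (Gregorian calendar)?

2225

Two years share a calendar iff Jan 1 falls on the same weekday and both are leap or both are common. 2214: Jan 1 is Saturday, common year.
2215: Jan 1 Sunday, common
2216: Jan 1 Monday, leap
2217: Jan 1 Wednesday, common
2218: Jan 1 Thursday, common
2219: Jan 1 Friday, common
2220: Jan 1 Saturday, leap
2221: Jan 1 Monday, common
2222: Jan 1 Tuesday, common
2223: Jan 1 Wednesday, common
2224: Jan 1 Thursday, leap
2225: Jan 1 Saturday, common
2225 matches on both conditions.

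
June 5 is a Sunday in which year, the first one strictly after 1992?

From one year to the next, a fixed date's weekday advances by 1, or by 2 when a Feb 29 lies between the two dates.
1992: June 5 is Friday.
1993: Saturday (+1)
1994: Sunday (+1)
June 5 falls on a Sunday in 1994.

1994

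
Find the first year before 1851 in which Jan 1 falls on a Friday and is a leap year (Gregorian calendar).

Jan 1 advances by 2 weekdays after a leap year and by 1 after a common year.
1851: Jan 1 is Wednesday.
1850: Tuesday
1849: Monday
1848: Saturday (leap)
1847: Friday
1846: Thursday
1845: Wednesday
1844: Monday (leap)
1843: Sunday
1842: Saturday
1841: Friday
1840: Wednesday (leap)
1839: Tuesday
1838: Monday
1837: Sunday
1836: Friday (leap)
1836 begins on a Friday and is a leap year.

1836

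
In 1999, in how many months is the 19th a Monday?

2

Check the 19th of each month of 1999: Jan 19: Tue, Feb 19: Fri, Mar 19: Fri, Apr 19: Mon, May 19: Wed, Jun 19: Sat, Jul 19: Mon, Aug 19: Thu, Sep 19: Sun, Oct 19: Tue, Nov 19: Fri, Dec 19: Sun.
Monday occurs in April, July — 2 months.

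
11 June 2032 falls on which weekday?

Friday

January 1, 2032 is a Thursday.
June 11 is day 163 of the year, i.e. 162 days after Jan 1.
162 mod 7 = 1, so advance 1 weekday from Thursday: Friday.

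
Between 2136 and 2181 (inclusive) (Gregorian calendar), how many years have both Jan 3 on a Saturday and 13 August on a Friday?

1

Check each year's weekday for Jan 3 and 13 August:
  2136: Tue/Mon  2137: Thu/Tue  2138: Fri/Wed  2139: Sat/Thu  2140: Sun/Sat  2141: Tue/Sun  2142: Wed/Mon  2143: Thu/Tue  2144: Fri/Thu  2145: Sun/Fri  2146: Mon/Sat  2147: Tue/Sun  2148: Wed/Tue  2149: Fri/Wed  …(18 more)…  2168: Sun/Sat  2169: Tue/Sun  2170: Wed/Mon  2171: Thu/Tue  2172: Fri/Thu  2173: Sun/Fri  2174: Mon/Sat  2175: Tue/Sun  2176: Wed/Tue  2177: Fri/Wed  2178: Sat/Thu  2179: Sun/Fri  2180: Mon/Sun  2181: Wed/Mon
Both conditions hold in: 2156 — 1.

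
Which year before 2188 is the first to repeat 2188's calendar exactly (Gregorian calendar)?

2160

Two years share a calendar iff Jan 1 falls on the same weekday and both are leap or both are common. 2188: Jan 1 is Tuesday, leap year.
2187: Jan 1 Monday, common
2186: Jan 1 Sunday, common
2185: Jan 1 Saturday, common
2184: Jan 1 Thursday, leap
2183: Jan 1 Wednesday, common
2182: Jan 1 Tuesday, common
2181: Jan 1 Monday, common
2180: Jan 1 Saturday, leap
2179: Jan 1 Friday, common
2178: Jan 1 Thursday, common
2177: Jan 1 Wednesday, common
2176: Jan 1 Monday, leap
2175: Jan 1 Sunday, common
2174: Jan 1 Saturday, common
2173: Jan 1 Friday, common
2172: Jan 1 Wednesday, leap
2171: Jan 1 Tuesday, common
2170: Jan 1 Monday, common
2169: Jan 1 Sunday, common
2168: Jan 1 Friday, leap
2167: Jan 1 Thursday, common
2166: Jan 1 Wednesday, common
2165: Jan 1 Tuesday, common
2164: Jan 1 Sunday, leap
2163: Jan 1 Saturday, common
2162: Jan 1 Friday, common
2161: Jan 1 Thursday, common
2160: Jan 1 Tuesday, leap
2160 matches on both conditions.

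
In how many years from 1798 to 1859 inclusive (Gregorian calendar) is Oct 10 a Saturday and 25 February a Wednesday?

7

Check each year's weekday for Oct 10 and 25 February:
  1798: Wed/Sun  1799: Thu/Mon  1800: Fri/Tue  1801: Sat/Wed ✓  1802: Sun/Thu  1803: Mon/Fri  1804: Wed/Sat  1805: Thu/Mon  1806: Fri/Tue  1807: Sat/Wed ✓  1808: Mon/Thu  1809: Tue/Sat  1810: Wed/Sun  1811: Thu/Mon  …(34 more)…  1846: Sat/Wed ✓  1847: Sun/Thu  1848: Tue/Fri  1849: Wed/Sun  1850: Thu/Mon  1851: Fri/Tue  1852: Sun/Wed  1853: Mon/Fri  1854: Tue/Sat  1855: Wed/Sun  1856: Fri/Mon  1857: Sat/Wed ✓  1858: Sun/Thu  1859: Mon/Fri
Both conditions hold in: 1801, 1807, 1818, 1829, 1835, 1846, 1857 — 7.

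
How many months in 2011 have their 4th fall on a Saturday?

Check the 4th of each month of 2011: Jan 4: Tue, Feb 4: Fri, Mar 4: Fri, Apr 4: Mon, May 4: Wed, Jun 4: Sat, Jul 4: Mon, Aug 4: Thu, Sep 4: Sun, Oct 4: Tue, Nov 4: Fri, Dec 4: Sun.
Saturday occurs in June — 1 month.

1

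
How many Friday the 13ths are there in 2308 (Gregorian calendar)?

Check the 13th of each month of 2308: Jan 13: Mon, Feb 13: Thu, Mar 13: Fri, Apr 13: Mon, May 13: Wed, Jun 13: Sat, Jul 13: Mon, Aug 13: Thu, Sep 13: Sun, Oct 13: Tue, Nov 13: Fri, Dec 13: Sun.
Friday occurs in March, November — 2 months.

2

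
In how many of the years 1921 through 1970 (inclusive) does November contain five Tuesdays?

14

November has 30 days; it has five Tuesdays when Tuesday falls among the first (month-length − 28) days — i.e. when November 1 is one of Tuesday/Monday.
November 1 by year: 1921:Tue✓ 1922:Wed 1923:Thu 1924:Sat 1925:Sun 1926:Mon✓ 1927:Tue✓ 1928:Thu 1929:Fri 1930:Sat 1931:Sun 1932:Tue✓ 1933:Wed 1934:Thu 1935:Fri …(20 more)… 1956:Thu 1957:Fri 1958:Sat 1959:Sun 1960:Tue✓ 1961:Wed 1962:Thu 1963:Fri 1964:Sun 1965:Mon✓ 1966:Tue✓ 1967:Wed 1968:Fri 1969:Sat 1970:Sun
Years with five Tuesdays: 1921, 1926, 1927, 1932, 1937, 1938, 1943, 1948, 1949, 1954, 1955, 1960, 1965, 1966 → 14.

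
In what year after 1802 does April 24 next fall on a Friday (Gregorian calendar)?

From one year to the next, a fixed date's weekday advances by 1, or by 2 when a Feb 29 lies between the two dates.
1802: April 24 is Saturday.
1803: Sunday (+1)
1804: Tuesday (+2)
1805: Wednesday (+1)
1806: Thursday (+1)
1807: Friday (+1)
April 24 falls on a Friday in 1807.

1807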